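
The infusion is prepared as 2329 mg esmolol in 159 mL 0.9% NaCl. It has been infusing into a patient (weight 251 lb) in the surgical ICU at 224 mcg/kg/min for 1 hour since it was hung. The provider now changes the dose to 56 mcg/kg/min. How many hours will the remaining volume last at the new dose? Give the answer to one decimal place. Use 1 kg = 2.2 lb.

2.1 hours

Initial rate:
Weight = 251 lb ÷ 2.2 lb/kg = 114.0909 kg
Dose = 224 mcg/kg/min × 114.0909 kg = 25556.36 mcg/min
25556.36 mcg/min × 60 min/hr = 1533382 mcg/hr
Concentration = 2329 mg ÷ 159 mL = 14.6478 mg/mL = 14647.8 mcg/mL
Rate = 1533382 mcg/hr ÷ 14647.8 mcg/mL = 104.6834 mL/hr
Volume infused so far = 104.6834 mL/hr × 1 hr = 104.6834 mL
Volume remaining = 159 − 104.6834 = 54.31657 mL
New rate:
Dose = 56 mcg/kg/min × 114.0909 kg = 6389.091 mcg/min
6389.091 mcg/min × 60 min/hr = 383345.5 mcg/hr
Rate = 383345.5 mcg/hr ÷ 14647.8 mcg/mL = 26.17086 mL/hr
Time remaining = 54.31657 mL ÷ 26.17086 mL/hr = 2.07546 hr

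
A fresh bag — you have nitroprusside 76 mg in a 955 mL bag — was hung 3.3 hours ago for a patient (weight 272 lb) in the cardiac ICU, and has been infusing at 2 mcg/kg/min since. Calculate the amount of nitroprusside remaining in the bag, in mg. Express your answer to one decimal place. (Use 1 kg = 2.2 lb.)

27.0 mg

Weight = 272 lb ÷ 2.2 lb/kg = 123.6364 kg
Dose = 2 mcg/kg/min × 123.6364 kg = 247.2727 mcg/min
247.2727 mcg/min × 60 min/hr = 14836.36 mcg/hr
Concentration = 76 mg ÷ 955 mL = 0.07958115 mg/mL = 79.58115 mcg/mL
Rate = 14836.36 mcg/hr ÷ 79.58115 mcg/mL = 186.4306 mL/hr
Volume infused = 186.4306 mL/hr × 3.3 hr = 615.2211 mL
Volume remaining = 955 − 615.2211 = 339.7789 mL
Drug remaining = 339.7789 mL × 79.58115 mcg/mL = 27040 mcg = 27.04 mg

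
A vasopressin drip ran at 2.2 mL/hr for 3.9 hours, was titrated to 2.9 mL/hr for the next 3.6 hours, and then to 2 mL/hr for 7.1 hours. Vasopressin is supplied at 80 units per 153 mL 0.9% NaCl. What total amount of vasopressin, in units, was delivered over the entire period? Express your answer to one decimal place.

17.4 units

Concentration = 80 units ÷ 153 mL = 0.5228758 units/mL
Stage 1: 2.2 mL/hr × 3.9 hr = 8.58 mL → 8.58 mL × 0.5228758 units/mL = 4.486275 units
Stage 2: 2.9 mL/hr × 3.6 hr = 10.44 mL → 10.44 mL × 0.5228758 units/mL = 5.458824 units
Stage 3: 2 mL/hr × 7.1 hr = 14.2 mL → 14.2 mL × 0.5228758 units/mL = 7.424837 units
Total = 4.486275 + 5.458824 + 7.424837 = 17.36993 units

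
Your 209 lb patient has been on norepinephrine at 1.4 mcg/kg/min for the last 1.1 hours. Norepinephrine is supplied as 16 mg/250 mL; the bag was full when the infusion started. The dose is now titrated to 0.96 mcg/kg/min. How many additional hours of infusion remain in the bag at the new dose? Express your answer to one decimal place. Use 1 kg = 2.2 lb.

Initial rate:
Weight = 209 lb ÷ 2.2 lb/kg = 95 kg
Dose = 1.4 mcg/kg/min × 95 kg = 133 mcg/min
133 mcg/min × 60 min/hr = 7980 mcg/hr
Concentration = 16 mg ÷ 250 mL = 0.064 mg/mL = 64 mcg/mL
Rate = 7980 mcg/hr ÷ 64 mcg/mL = 124.6875 mL/hr
Volume infused so far = 124.6875 mL/hr × 1.1 hr = 137.1562 mL
Volume remaining = 250 − 137.1562 = 112.8438 mL
New rate:
Dose = 0.96 mcg/kg/min × 95 kg = 91.2 mcg/min
91.2 mcg/min × 60 min/hr = 5472 mcg/hr
Rate = 5472 mcg/hr ÷ 64 mcg/mL = 85.5 mL/hr
Time remaining = 112.8438 mL ÷ 85.5 mL/hr = 1.31981 hr

1.3 hours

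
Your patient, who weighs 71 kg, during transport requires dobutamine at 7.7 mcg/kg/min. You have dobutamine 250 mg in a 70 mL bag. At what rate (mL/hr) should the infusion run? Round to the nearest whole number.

9 mL/hr

Dose = 7.7 mcg/kg/min × 71 kg = 546.7 mcg/min
546.7 mcg/min × 60 min/hr = 32802 mcg/hr
Concentration = 250 mg ÷ 70 mL = 3.571429 mg/mL = 3571.429 mcg/mL
Rate = 32802 mcg/hr ÷ 3571.429 mcg/mL = 9.18456 mL/hr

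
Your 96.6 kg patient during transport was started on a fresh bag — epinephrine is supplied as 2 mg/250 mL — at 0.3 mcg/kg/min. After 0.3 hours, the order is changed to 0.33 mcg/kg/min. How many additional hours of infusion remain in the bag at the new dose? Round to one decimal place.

Initial rate:
Dose = 0.3 mcg/kg/min × 96.6 kg = 28.98 mcg/min
28.98 mcg/min × 60 min/hr = 1738.8 mcg/hr
Concentration = 2 mg ÷ 250 mL = 0.008 mg/mL = 8 mcg/mL
Rate = 1738.8 mcg/hr ÷ 8 mcg/mL = 217.35 mL/hr
Volume infused so far = 217.35 mL/hr × 0.3 hr = 65.205 mL
Volume remaining = 250 − 65.205 = 184.795 mL
New rate:
Dose = 0.33 mcg/kg/min × 96.6 kg = 31.878 mcg/min
31.878 mcg/min × 60 min/hr = 1912.68 mcg/hr
Rate = 1912.68 mcg/hr ÷ 8 mcg/mL = 239.085 mL/hr
Time remaining = 184.795 mL ÷ 239.085 mL/hr = 0.7729259 hr

0.8 hours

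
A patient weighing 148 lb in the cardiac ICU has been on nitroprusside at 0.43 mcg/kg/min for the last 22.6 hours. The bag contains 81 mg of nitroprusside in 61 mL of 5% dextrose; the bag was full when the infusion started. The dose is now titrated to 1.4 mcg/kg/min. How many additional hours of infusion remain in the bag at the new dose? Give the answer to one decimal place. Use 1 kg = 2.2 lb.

7.4 hours

Initial rate:
Weight = 148 lb ÷ 2.2 lb/kg = 67.27273 kg
Dose = 0.43 mcg/kg/min × 67.27273 kg = 28.92727 mcg/min
28.92727 mcg/min × 60 min/hr = 1735.636 mcg/hr
Concentration = 81 mg ÷ 61 mL = 1.327869 mg/mL = 1327.869 mcg/mL
Rate = 1735.636 mcg/hr ÷ 1327.869 mcg/mL = 1.307084 mL/hr
Volume infused so far = 1.307084 mL/hr × 22.6 hr = 29.5401 mL
Volume remaining = 61 − 29.5401 = 31.4599 mL
New rate:
Dose = 1.4 mcg/kg/min × 67.27273 kg = 94.18182 mcg/min
94.18182 mcg/min × 60 min/hr = 5650.909 mcg/hr
Rate = 5650.909 mcg/hr ÷ 1327.869 mcg/mL = 4.255623 mL/hr
Time remaining = 31.4599 mL ÷ 4.255623 mL/hr = 7.392548 hr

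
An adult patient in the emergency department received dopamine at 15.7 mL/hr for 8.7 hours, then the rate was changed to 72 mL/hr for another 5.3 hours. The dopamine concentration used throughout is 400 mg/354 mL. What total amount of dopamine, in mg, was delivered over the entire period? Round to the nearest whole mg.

586 mg

Concentration = 400 mg ÷ 354 mL = 1.129944 mg/mL
Stage 1: 15.7 mL/hr × 8.7 hr = 136.59 mL → 136.59 mL × 1.129944 mg/mL = 154.339 mg
Stage 2: 72 mL/hr × 5.3 hr = 381.6 mL → 381.6 mL × 1.129944 mg/mL = 431.1864 mg
Total = 154.339 + 431.1864 = 585.5254 mg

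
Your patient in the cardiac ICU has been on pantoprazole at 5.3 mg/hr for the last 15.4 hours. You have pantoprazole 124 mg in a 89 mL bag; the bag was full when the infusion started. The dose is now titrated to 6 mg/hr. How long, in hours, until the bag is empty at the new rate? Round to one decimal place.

Initial rate:
Concentration = 124 mg ÷ 89 mL = 1.393258 mg/mL
Rate = 5.3 mg/hr ÷ 1.393258 mg/mL = 3.804032 mL/hr
Volume infused so far = 3.804032 mL/hr × 15.4 hr = 58.5821 mL
Volume remaining = 89 − 58.5821 = 30.4179 mL
New rate:
Rate = 6 mg/hr ÷ 1.393258 mg/mL = 4.306452 mL/hr
Time remaining = 30.4179 mL ÷ 4.306452 mL/hr = 7.063333 hr

7.1 hours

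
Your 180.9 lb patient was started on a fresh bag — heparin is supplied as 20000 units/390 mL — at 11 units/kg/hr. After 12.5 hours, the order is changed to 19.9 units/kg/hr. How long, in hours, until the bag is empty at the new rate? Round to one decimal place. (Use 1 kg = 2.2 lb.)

Initial rate:
Weight = 180.9 lb ÷ 2.2 lb/kg = 82.22727 kg
Dose = 11 units/kg/hr × 82.22727 kg = 904.5 units/hr
Concentration = 20000 units ÷ 390 mL = 51.28205 units/mL
Rate = 904.5 units/hr ÷ 51.28205 units/mL = 17.63775 mL/hr
Volume infused so far = 17.63775 mL/hr × 12.5 hr = 220.4719 mL
Volume remaining = 390 − 220.4719 = 169.5281 mL
New rate:
Dose = 19.9 units/kg/hr × 82.22727 kg = 1636.323 units/hr
Rate = 1636.323 units/hr ÷ 51.28205 units/mL = 31.90829 mL/hr
Time remaining = 169.5281 mL ÷ 31.90829 mL/hr = 5.31298 hr

5.3 hours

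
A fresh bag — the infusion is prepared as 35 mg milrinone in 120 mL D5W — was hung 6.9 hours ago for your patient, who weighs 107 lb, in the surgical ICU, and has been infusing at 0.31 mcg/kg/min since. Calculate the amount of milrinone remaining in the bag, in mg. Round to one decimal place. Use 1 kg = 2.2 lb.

28.8 mg

Weight = 107 lb ÷ 2.2 lb/kg = 48.63636 kg
Dose = 0.31 mcg/kg/min × 48.63636 kg = 15.07727 mcg/min
15.07727 mcg/min × 60 min/hr = 904.6364 mcg/hr
Concentration = 35 mg ÷ 120 mL = 0.2916667 mg/mL = 291.6667 mcg/mL
Rate = 904.6364 mcg/hr ÷ 291.6667 mcg/mL = 3.10161 mL/hr
Volume infused = 3.10161 mL/hr × 6.9 hr = 21.40111 mL
Volume remaining = 120 − 21.40111 = 98.59889 mL
Drug remaining = 98.59889 mL × 291.6667 mcg/mL = 28758.01 mcg = 28.75801 mg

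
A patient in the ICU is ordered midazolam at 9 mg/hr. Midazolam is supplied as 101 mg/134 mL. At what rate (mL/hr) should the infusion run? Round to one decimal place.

11.9 mL/hr

Concentration = 101 mg ÷ 134 mL = 0.7537313 mg/mL
Rate = 9 mg/hr ÷ 0.7537313 mg/mL = 11.94059 mL/hr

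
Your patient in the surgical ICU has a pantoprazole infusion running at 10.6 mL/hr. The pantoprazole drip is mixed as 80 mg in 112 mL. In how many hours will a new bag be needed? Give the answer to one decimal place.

10.6 hours

Duration = 112 mL ÷ 10.6 mL/hr = 10.56604 hr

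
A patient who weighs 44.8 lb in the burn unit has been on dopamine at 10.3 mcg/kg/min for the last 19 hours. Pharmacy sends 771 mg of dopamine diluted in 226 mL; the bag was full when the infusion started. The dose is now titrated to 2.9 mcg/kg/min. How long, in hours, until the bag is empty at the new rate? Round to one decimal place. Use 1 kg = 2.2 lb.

150.1 hours

Initial rate:
Weight = 44.8 lb ÷ 2.2 lb/kg = 20.36364 kg
Dose = 10.3 mcg/kg/min × 20.36364 kg = 209.7455 mcg/min
209.7455 mcg/min × 60 min/hr = 12584.73 mcg/hr
Concentration = 771 mg ÷ 226 mL = 3.411504 mg/mL = 3411.504 mcg/mL
Rate = 12584.73 mcg/hr ÷ 3411.504 mcg/mL = 3.688908 mL/hr
Volume infused so far = 3.688908 mL/hr × 19 hr = 70.08926 mL
Volume remaining = 226 − 70.08926 = 155.9107 mL
New rate:
Dose = 2.9 mcg/kg/min × 20.36364 kg = 59.05455 mcg/min
59.05455 mcg/min × 60 min/hr = 3543.273 mcg/hr
Rate = 3543.273 mcg/hr ÷ 3411.504 mcg/mL = 1.038625 mL/hr
Time remaining = 155.9107 mL ÷ 1.038625 mL/hr = 150.1127 hr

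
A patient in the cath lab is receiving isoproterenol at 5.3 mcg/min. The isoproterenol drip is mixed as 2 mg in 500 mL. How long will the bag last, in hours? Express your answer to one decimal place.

6.3 hours

5.3 mcg/min × 60 min/hr = 318 mcg/hr
Concentration = 2 mg ÷ 500 mL = 0.004 mg/mL = 4 mcg/mL
Rate = 318 mcg/hr ÷ 4 mcg/mL = 79.5 mL/hr
Duration = 500 mL ÷ 79.5 mL/hr = 6.289308 hr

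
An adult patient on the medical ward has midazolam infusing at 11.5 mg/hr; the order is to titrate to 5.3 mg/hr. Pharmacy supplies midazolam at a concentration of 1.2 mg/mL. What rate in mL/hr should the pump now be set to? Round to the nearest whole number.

4 mL/hr

Rate = 5.3 mg/hr ÷ 1.2 mg/mL = 4.416667 mL/hr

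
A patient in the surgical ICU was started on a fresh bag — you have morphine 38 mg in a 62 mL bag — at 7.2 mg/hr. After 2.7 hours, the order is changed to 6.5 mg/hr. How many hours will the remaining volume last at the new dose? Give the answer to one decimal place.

2.9 hours

Initial rate:
Concentration = 38 mg ÷ 62 mL = 0.6129032 mg/mL
Rate = 7.2 mg/hr ÷ 0.6129032 mg/mL = 11.74737 mL/hr
Volume infused so far = 11.74737 mL/hr × 2.7 hr = 31.71789 mL
Volume remaining = 62 − 31.71789 = 30.28211 mL
New rate:
Rate = 6.5 mg/hr ÷ 0.6129032 mg/mL = 10.60526 mL/hr
Time remaining = 30.28211 mL ÷ 10.60526 mL/hr = 2.855385 hr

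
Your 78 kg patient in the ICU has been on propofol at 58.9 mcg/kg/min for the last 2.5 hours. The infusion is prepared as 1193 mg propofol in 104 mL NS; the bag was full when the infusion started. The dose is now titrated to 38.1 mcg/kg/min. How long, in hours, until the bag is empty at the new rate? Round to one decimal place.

Initial rate:
Dose = 58.9 mcg/kg/min × 78 kg = 4594.2 mcg/min
4594.2 mcg/min × 60 min/hr = 275652 mcg/hr
Concentration = 1193 mg ÷ 104 mL = 11.47115 mg/mL = 11471.15 mcg/mL
Rate = 275652 mcg/hr ÷ 11471.15 mcg/mL = 24.03002 mL/hr
Volume infused so far = 24.03002 mL/hr × 2.5 hr = 60.07504 mL
Volume remaining = 104 − 60.07504 = 43.92496 mL
New rate:
Dose = 38.1 mcg/kg/min × 78 kg = 2971.8 mcg/min
2971.8 mcg/min × 60 min/hr = 178308 mcg/hr
Rate = 178308 mcg/hr ÷ 11471.15 mcg/mL = 15.54403 mL/hr
Time remaining = 43.92496 mL ÷ 15.54403 mL/hr = 2.825841 hr

2.8 hours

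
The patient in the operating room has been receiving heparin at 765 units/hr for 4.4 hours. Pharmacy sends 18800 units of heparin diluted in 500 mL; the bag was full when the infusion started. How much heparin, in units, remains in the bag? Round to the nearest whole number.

Concentration = 18800 units ÷ 500 mL = 37.6 units/mL
Rate = 765 units/hr ÷ 37.6 units/mL = 20.34574 mL/hr
Volume infused = 20.34574 mL/hr × 4.4 hr = 89.52128 mL
Volume remaining = 500 − 89.52128 = 410.4787 mL
Drug remaining = 410.4787 mL × 37.6 units/mL = 15434 units

15434 units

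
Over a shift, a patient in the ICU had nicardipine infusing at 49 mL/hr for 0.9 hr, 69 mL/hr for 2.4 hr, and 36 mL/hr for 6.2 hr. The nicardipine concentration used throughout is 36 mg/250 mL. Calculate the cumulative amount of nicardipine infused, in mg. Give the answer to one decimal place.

62.3 mg

Concentration = 36 mg ÷ 250 mL = 0.144 mg/mL
Stage 1: 49 mL/hr × 0.9 hr = 44.1 mL → 44.1 mL × 0.144 mg/mL = 6.3504 mg
Stage 2: 69 mL/hr × 2.4 hr = 165.6 mL → 165.6 mL × 0.144 mg/mL = 23.8464 mg
Stage 3: 36 mL/hr × 6.2 hr = 223.2 mL → 223.2 mL × 0.144 mg/mL = 32.1408 mg
Total = 6.3504 + 23.8464 + 32.1408 = 62.3376 mg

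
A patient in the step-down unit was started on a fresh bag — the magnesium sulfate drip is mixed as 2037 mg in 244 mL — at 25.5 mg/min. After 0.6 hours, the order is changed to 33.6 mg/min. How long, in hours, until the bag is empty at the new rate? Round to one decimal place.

0.6 hours

Initial rate:
25.5 mg/min × 60 min/hr = 1530 mg/hr
Concentration = 2037 mg ÷ 244 mL = 8.348361 mg/mL
Rate = 1530 mg/hr ÷ 8.348361 mg/mL = 183.2695 mL/hr
Volume infused so far = 183.2695 mL/hr × 0.6 hr = 109.9617 mL
Volume remaining = 244 − 109.9617 = 134.0383 mL
New rate:
33.6 mg/min × 60 min/hr = 2016 mg/hr
Rate = 2016 mg/hr ÷ 8.348361 mg/mL = 241.4845 mL/hr
Time remaining = 134.0383 mL ÷ 241.4845 mL/hr = 0.5550595 hr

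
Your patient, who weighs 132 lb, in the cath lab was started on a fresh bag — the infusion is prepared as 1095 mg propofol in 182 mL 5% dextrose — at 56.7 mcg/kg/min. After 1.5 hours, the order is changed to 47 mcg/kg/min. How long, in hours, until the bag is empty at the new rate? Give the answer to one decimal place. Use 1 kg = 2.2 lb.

Initial rate:
Weight = 132 lb ÷ 2.2 lb/kg = 60 kg
Dose = 56.7 mcg/kg/min × 60 kg = 3402 mcg/min
3402 mcg/min × 60 min/hr = 204120 mcg/hr
Concentration = 1095 mg ÷ 182 mL = 6.016484 mg/mL = 6016.484 mcg/mL
Rate = 204120 mcg/hr ÷ 6016.484 mcg/mL = 33.92679 mL/hr
Volume infused so far = 33.92679 mL/hr × 1.5 hr = 50.89019 mL
Volume remaining = 182 − 50.89019 = 131.1098 mL
New rate:
Dose = 47 mcg/kg/min × 60 kg = 2820 mcg/min
2820 mcg/min × 60 min/hr = 169200 mcg/hr
Rate = 169200 mcg/hr ÷ 6016.484 mcg/mL = 28.12274 mL/hr
Time remaining = 131.1098 mL ÷ 28.12274 mL/hr = 4.662057 hr

4.7 hours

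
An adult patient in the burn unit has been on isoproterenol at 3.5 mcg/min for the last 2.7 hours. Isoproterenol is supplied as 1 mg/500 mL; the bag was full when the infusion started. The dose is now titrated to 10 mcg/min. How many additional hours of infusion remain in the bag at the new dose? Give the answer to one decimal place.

Initial rate:
3.5 mcg/min × 60 min/hr = 210 mcg/hr
Concentration = 1 mg ÷ 500 mL = 0.002 mg/mL = 2 mcg/mL
Rate = 210 mcg/hr ÷ 2 mcg/mL = 105 mL/hr
Volume infused so far = 105 mL/hr × 2.7 hr = 283.5 mL
Volume remaining = 500 − 283.5 = 216.5 mL
New rate:
10 mcg/min × 60 min/hr = 600 mcg/hr
Rate = 600 mcg/hr ÷ 2 mcg/mL = 300 mL/hr
Time remaining = 216.5 mL ÷ 300 mL/hr = 0.7216667 hr

0.7 hours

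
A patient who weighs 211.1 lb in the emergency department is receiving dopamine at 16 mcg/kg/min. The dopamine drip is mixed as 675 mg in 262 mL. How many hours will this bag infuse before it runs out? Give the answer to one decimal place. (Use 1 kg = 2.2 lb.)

Weight = 211.1 lb ÷ 2.2 lb/kg = 95.95455 kg
Dose = 16 mcg/kg/min × 95.95455 kg = 1535.273 mcg/min
1535.273 mcg/min × 60 min/hr = 92116.36 mcg/hr
Concentration = 675 mg ÷ 262 mL = 2.576336 mg/mL = 2576.336 mcg/mL
Rate = 92116.36 mcg/hr ÷ 2576.336 mcg/mL = 35.7548 mL/hr
Duration = 262 mL ÷ 35.7548 mL/hr = 7.327688 hr

7.3 hours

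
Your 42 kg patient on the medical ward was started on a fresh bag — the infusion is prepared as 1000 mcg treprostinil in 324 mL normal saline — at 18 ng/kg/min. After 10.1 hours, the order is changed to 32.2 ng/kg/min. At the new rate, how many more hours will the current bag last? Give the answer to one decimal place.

Initial rate:
Dose = 18 ng/kg/min × 42 kg = 756 ng/min
756 ng/min × 60 min/hr = 45360 ng/hr
Concentration = 1000 mcg ÷ 324 mL = 3.08642 mcg/mL = 3086.42 ng/mL
Rate = 45360 ng/hr ÷ 3086.42 ng/mL = 14.69664 mL/hr
Volume infused so far = 14.69664 mL/hr × 10.1 hr = 148.4361 mL
Volume remaining = 324 − 148.4361 = 175.5639 mL
New rate:
Dose = 32.2 ng/kg/min × 42 kg = 1352.4 ng/min
1352.4 ng/min × 60 min/hr = 81144 ng/hr
Rate = 81144 ng/hr ÷ 3086.42 ng/mL = 26.29066 mL/hr
Time remaining = 175.5639 mL ÷ 26.29066 mL/hr = 6.677807 hr

6.7 hours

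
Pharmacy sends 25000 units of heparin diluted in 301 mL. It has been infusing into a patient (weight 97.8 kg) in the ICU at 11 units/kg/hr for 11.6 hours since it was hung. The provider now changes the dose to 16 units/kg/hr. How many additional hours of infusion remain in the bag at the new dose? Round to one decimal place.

8.0 hours

Initial rate:
Dose = 11 units/kg/hr × 97.8 kg = 1075.8 units/hr
Concentration = 25000 units ÷ 301 mL = 83.05648 units/mL
Rate = 1075.8 units/hr ÷ 83.05648 units/mL = 12.95263 mL/hr
Volume infused so far = 12.95263 mL/hr × 11.6 hr = 150.2505 mL
Volume remaining = 301 − 150.2505 = 150.7495 mL
New rate:
Dose = 16 units/kg/hr × 97.8 kg = 1564.8 units/hr
Rate = 1564.8 units/hr ÷ 83.05648 units/mL = 18.84019 mL/hr
Time remaining = 150.7495 mL ÷ 18.84019 mL/hr = 8.001483 hr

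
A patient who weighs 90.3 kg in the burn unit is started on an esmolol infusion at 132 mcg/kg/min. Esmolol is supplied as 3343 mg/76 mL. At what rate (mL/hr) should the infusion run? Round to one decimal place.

Dose = 132 mcg/kg/min × 90.3 kg = 11919.6 mcg/min
11919.6 mcg/min × 60 min/hr = 715176 mcg/hr
Concentration = 3343 mg ÷ 76 mL = 43.98684 mg/mL = 43986.84 mcg/mL
Rate = 715176 mcg/hr ÷ 43986.84 mcg/mL = 16.25886 mL/hr

16.3 mL/hr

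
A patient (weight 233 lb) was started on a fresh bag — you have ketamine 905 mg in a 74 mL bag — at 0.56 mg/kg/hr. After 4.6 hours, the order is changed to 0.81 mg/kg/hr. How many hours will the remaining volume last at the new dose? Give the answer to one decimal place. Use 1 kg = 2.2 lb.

Initial rate:
Weight = 233 lb ÷ 2.2 lb/kg = 105.9091 kg
Dose = 0.56 mg/kg/hr × 105.9091 kg = 59.30909 mg/hr
Concentration = 905 mg ÷ 74 mL = 12.22973 mg/mL
Rate = 59.30909 mg/hr ÷ 12.22973 mg/mL = 4.849583 mL/hr
Volume infused so far = 4.849583 mL/hr × 4.6 hr = 22.30808 mL
Volume remaining = 74 − 22.30808 = 51.69192 mL
New rate:
Dose = 0.81 mg/kg/hr × 105.9091 kg = 85.78636 mg/hr
Rate = 85.78636 mg/hr ÷ 12.22973 mg/mL = 7.014576 mL/hr
Time remaining = 51.69192 mL ÷ 7.014576 mL/hr = 7.369215 hr

7.4 hours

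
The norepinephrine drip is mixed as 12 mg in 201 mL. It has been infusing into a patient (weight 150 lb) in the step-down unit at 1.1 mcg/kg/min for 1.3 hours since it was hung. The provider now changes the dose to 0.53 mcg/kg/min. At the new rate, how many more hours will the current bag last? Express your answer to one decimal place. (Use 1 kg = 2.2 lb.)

Initial rate:
Weight = 150 lb ÷ 2.2 lb/kg = 68.18182 kg
Dose = 1.1 mcg/kg/min × 68.18182 kg = 75 mcg/min
75 mcg/min × 60 min/hr = 4500 mcg/hr
Concentration = 12 mg ÷ 201 mL = 0.05970149 mg/mL = 59.70149 mcg/mL
Rate = 4500 mcg/hr ÷ 59.70149 mcg/mL = 75.375 mL/hr
Volume infused so far = 75.375 mL/hr × 1.3 hr = 97.9875 mL
Volume remaining = 201 − 97.9875 = 103.0125 mL
New rate:
Dose = 0.53 mcg/kg/min × 68.18182 kg = 36.13636 mcg/min
36.13636 mcg/min × 60 min/hr = 2168.182 mcg/hr
Rate = 2168.182 mcg/hr ÷ 59.70149 mcg/mL = 36.31705 mL/hr
Time remaining = 103.0125 mL ÷ 36.31705 mL/hr = 2.836478 hr

2.8 hours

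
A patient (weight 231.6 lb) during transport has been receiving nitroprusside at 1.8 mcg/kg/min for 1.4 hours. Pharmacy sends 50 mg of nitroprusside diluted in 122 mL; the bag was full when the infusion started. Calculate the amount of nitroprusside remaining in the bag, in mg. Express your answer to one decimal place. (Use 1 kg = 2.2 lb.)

34.1 mg

Weight = 231.6 lb ÷ 2.2 lb/kg = 105.2727 kg
Dose = 1.8 mcg/kg/min × 105.2727 kg = 189.4909 mcg/min
189.4909 mcg/min × 60 min/hr = 11369.45 mcg/hr
Concentration = 50 mg ÷ 122 mL = 0.4098361 mg/mL = 409.8361 mcg/mL
Rate = 11369.45 mcg/hr ÷ 409.8361 mcg/mL = 27.74147 mL/hr
Volume infused = 27.74147 mL/hr × 1.4 hr = 38.83806 mL
Volume remaining = 122 − 38.83806 = 83.16194 mL
Drug remaining = 83.16194 mL × 409.8361 mcg/mL = 34082.76 mcg = 34.08276 mg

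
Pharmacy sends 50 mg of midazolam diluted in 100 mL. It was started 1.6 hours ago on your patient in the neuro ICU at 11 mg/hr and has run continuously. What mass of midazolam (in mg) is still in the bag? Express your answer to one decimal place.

32.4 mg

Concentration = 50 mg ÷ 100 mL = 0.5 mg/mL
Rate = 11 mg/hr ÷ 0.5 mg/mL = 22 mL/hr
Volume infused = 22 mL/hr × 1.6 hr = 35.2 mL
Volume remaining = 100 − 35.2 = 64.8 mL
Drug remaining = 64.8 mL × 0.5 mg/mL = 32.4 mg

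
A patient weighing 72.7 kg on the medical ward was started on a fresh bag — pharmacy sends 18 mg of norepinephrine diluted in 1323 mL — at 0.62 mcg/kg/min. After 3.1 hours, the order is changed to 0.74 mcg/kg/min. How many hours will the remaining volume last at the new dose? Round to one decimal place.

Initial rate:
Dose = 0.62 mcg/kg/min × 72.7 kg = 45.074 mcg/min
45.074 mcg/min × 60 min/hr = 2704.44 mcg/hr
Concentration = 18 mg ÷ 1323 mL = 0.01360544 mg/mL = 13.60544 mcg/mL
Rate = 2704.44 mcg/hr ÷ 13.60544 mcg/mL = 198.7763 mL/hr
Volume infused so far = 198.7763 mL/hr × 3.1 hr = 616.2067 mL
Volume remaining = 1323 − 616.2067 = 706.7933 mL
New rate:
Dose = 0.74 mcg/kg/min × 72.7 kg = 53.798 mcg/min
53.798 mcg/min × 60 min/hr = 3227.88 mcg/hr
Rate = 3227.88 mcg/hr ÷ 13.60544 mcg/mL = 237.2492 mL/hr
Time remaining = 706.7933 mL ÷ 237.2492 mL/hr = 2.979118 hr

3.0 hours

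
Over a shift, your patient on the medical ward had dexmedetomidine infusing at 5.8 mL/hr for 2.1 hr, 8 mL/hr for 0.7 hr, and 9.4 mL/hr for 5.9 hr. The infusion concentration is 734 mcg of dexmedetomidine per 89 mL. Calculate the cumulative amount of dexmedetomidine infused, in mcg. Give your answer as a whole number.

Concentration = 734 mcg ÷ 89 mL = 8.247191 mcg/mL
Stage 1: 5.8 mL/hr × 2.1 hr = 12.18 mL → 12.18 mL × 8.247191 mcg/mL = 100.4508 mcg
Stage 2: 8 mL/hr × 0.7 hr = 5.6 mL → 5.6 mL × 8.247191 mcg/mL = 46.18427 mcg
Stage 3: 9.4 mL/hr × 5.9 hr = 55.46 mL → 55.46 mL × 8.247191 mcg/mL = 457.3892 mcg
Total = 100.4508 + 46.18427 + 457.3892 = 604.0243 mcg

604 mcg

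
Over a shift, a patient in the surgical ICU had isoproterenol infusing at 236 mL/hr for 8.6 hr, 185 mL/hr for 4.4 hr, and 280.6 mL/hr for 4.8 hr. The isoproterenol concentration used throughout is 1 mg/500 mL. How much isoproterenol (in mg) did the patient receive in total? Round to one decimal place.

8.4 mg

Concentration = 1 mg ÷ 500 mL = 0.002 mg/mL
Stage 1: 236 mL/hr × 8.6 hr = 2029.6 mL → 2029.6 mL × 0.002 mg/mL = 4.0592 mg
Stage 2: 185 mL/hr × 4.4 hr = 814 mL → 814 mL × 0.002 mg/mL = 1.628 mg
Stage 3: 280.6 mL/hr × 4.8 hr = 1346.88 mL → 1346.88 mL × 0.002 mg/mL = 2.69376 mg
Total = 4.0592 + 1.628 + 2.69376 = 8.38096 mg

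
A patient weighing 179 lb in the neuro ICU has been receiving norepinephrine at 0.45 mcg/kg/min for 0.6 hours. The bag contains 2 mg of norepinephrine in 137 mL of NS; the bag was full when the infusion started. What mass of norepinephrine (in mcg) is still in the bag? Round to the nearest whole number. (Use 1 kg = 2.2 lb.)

682 mcg

Weight = 179 lb ÷ 2.2 lb/kg = 81.36364 kg
Dose = 0.45 mcg/kg/min × 81.36364 kg = 36.61364 mcg/min
36.61364 mcg/min × 60 min/hr = 2196.818 mcg/hr
Concentration = 2 mg ÷ 137 mL = 0.01459854 mg/mL = 14.59854 mcg/mL
Rate = 2196.818 mcg/hr ÷ 14.59854 mcg/mL = 150.482 mL/hr
Volume infused = 150.482 mL/hr × 0.6 hr = 90.28923 mL
Volume remaining = 137 − 90.28923 = 46.71077 mL
Drug remaining = 46.71077 mL × 14.59854 mcg/mL = 681.9091 mcg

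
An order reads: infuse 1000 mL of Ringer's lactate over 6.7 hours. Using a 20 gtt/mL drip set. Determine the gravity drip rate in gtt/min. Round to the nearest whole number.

50 gtt/min

1000 mL ÷ (6.7 hr × 60 = 402 min) = 2.487562 mL/min
2.487562 mL/min × 20 gtt/mL = 49.75124 gtt/min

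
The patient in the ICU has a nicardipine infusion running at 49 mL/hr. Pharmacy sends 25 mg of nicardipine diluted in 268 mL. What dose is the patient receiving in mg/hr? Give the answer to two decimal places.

4.57 mg/hr

Concentration = 25 mg ÷ 268 mL = 0.09328358 mg/mL
Drug rate = 49 mL/hr × 0.09328358 mg/mL = 4.570896 mg/hr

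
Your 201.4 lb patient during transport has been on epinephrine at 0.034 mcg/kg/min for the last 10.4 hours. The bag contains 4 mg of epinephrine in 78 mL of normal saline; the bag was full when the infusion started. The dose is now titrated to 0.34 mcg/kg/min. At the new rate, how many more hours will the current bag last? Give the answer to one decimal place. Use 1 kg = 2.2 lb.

1.1 hours

Initial rate:
Weight = 201.4 lb ÷ 2.2 lb/kg = 91.54545 kg
Dose = 0.034 mcg/kg/min × 91.54545 kg = 3.112545 mcg/min
3.112545 mcg/min × 60 min/hr = 186.7527 mcg/hr
Concentration = 4 mg ÷ 78 mL = 0.05128205 mg/mL = 51.28205 mcg/mL
Rate = 186.7527 mcg/hr ÷ 51.28205 mcg/mL = 3.641678 mL/hr
Volume infused so far = 3.641678 mL/hr × 10.4 hr = 37.87345 mL
Volume remaining = 78 − 37.87345 = 40.12655 mL
New rate:
Dose = 0.34 mcg/kg/min × 91.54545 kg = 31.12545 mcg/min
31.12545 mcg/min × 60 min/hr = 1867.527 mcg/hr
Rate = 1867.527 mcg/hr ÷ 51.28205 mcg/mL = 36.41678 mL/hr
Time remaining = 40.12655 mL ÷ 36.41678 mL/hr = 1.10187 hr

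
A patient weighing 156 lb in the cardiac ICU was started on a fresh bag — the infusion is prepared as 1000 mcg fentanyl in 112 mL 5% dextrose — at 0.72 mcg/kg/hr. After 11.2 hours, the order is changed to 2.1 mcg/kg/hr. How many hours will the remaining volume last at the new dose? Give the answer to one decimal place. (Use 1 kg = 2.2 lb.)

Initial rate:
Weight = 156 lb ÷ 2.2 lb/kg = 70.90909 kg
Dose = 0.72 mcg/kg/hr × 70.90909 kg = 51.05455 mcg/hr
Concentration = 1000 mcg ÷ 112 mL = 8.928571 mcg/mL
Rate = 51.05455 mcg/hr ÷ 8.928571 mcg/mL = 5.718109 mL/hr
Volume infused so far = 5.718109 mL/hr × 11.2 hr = 64.04282 mL
Volume remaining = 112 − 64.04282 = 47.95718 mL
New rate:
Dose = 2.1 mcg/kg/hr × 70.90909 kg = 148.9091 mcg/hr
Rate = 148.9091 mcg/hr ÷ 8.928571 mcg/mL = 16.67782 mL/hr
Time remaining = 47.95718 mL ÷ 16.67782 mL/hr = 2.875507 hr

2.9 hours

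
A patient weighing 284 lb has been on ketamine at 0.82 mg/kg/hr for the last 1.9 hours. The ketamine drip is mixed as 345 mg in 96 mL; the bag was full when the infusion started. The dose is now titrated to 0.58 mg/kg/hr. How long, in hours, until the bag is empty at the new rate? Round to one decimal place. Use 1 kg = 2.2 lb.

Initial rate:
Weight = 284 lb ÷ 2.2 lb/kg = 129.0909 kg
Dose = 0.82 mg/kg/hr × 129.0909 kg = 105.8545 mg/hr
Concentration = 345 mg ÷ 96 mL = 3.59375 mg/mL
Rate = 105.8545 mg/hr ÷ 3.59375 mg/mL = 29.45518 mL/hr
Volume infused so far = 29.45518 mL/hr × 1.9 hr = 55.96484 mL
Volume remaining = 96 − 55.96484 = 40.03516 mL
New rate:
Dose = 0.58 mg/kg/hr × 129.0909 kg = 74.87273 mg/hr
Rate = 74.87273 mg/hr ÷ 3.59375 mg/mL = 20.83415 mL/hr
Time remaining = 40.03516 mL ÷ 20.83415 mL/hr = 1.921612 hr

1.9 hours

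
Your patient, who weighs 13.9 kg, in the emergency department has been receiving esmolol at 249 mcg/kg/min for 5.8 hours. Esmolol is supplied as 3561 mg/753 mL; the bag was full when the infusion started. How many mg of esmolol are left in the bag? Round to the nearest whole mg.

Dose = 249 mcg/kg/min × 13.9 kg = 3461.1 mcg/min
3461.1 mcg/min × 60 min/hr = 207666 mcg/hr
Concentration = 3561 mg ÷ 753 mL = 4.729084 mg/mL = 4729.084 mcg/mL
Rate = 207666 mcg/hr ÷ 4729.084 mcg/mL = 43.91252 mL/hr
Volume infused = 43.91252 mL/hr × 5.8 hr = 254.6926 mL
Volume remaining = 753 − 254.6926 = 498.3074 mL
Drug remaining = 498.3074 mL × 4729.084 mcg/mL = 2356537 mcg = 2356.537 mg

2357 mg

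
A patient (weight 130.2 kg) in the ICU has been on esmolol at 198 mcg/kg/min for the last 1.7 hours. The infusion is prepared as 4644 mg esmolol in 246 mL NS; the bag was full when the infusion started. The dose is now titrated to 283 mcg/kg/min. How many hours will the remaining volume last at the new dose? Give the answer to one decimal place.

0.9 hours

Initial rate:
Dose = 198 mcg/kg/min × 130.2 kg = 25779.6 mcg/min
25779.6 mcg/min × 60 min/hr = 1546776 mcg/hr
Concentration = 4644 mg ÷ 246 mL = 18.87805 mg/mL = 18878.05 mcg/mL
Rate = 1546776 mcg/hr ÷ 18878.05 mcg/mL = 81.93516 mL/hr
Volume infused so far = 81.93516 mL/hr × 1.7 hr = 139.2898 mL
Volume remaining = 246 − 139.2898 = 106.7102 mL
New rate:
Dose = 283 mcg/kg/min × 130.2 kg = 36846.6 mcg/min
36846.6 mcg/min × 60 min/hr = 2210796 mcg/hr
Rate = 2210796 mcg/hr ÷ 18878.05 mcg/mL = 117.1093 mL/hr
Time remaining = 106.7102 mL ÷ 117.1093 mL/hr = 0.9112016 hr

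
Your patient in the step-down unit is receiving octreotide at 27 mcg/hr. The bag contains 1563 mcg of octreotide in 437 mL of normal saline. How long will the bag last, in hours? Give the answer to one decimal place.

Concentration = 1563 mcg ÷ 437 mL = 3.576659 mcg/mL
Rate = 27 mcg/hr ÷ 3.576659 mcg/mL = 7.548944 mL/hr
Duration = 437 mL ÷ 7.548944 mL/hr = 57.88889 hr

57.9 hours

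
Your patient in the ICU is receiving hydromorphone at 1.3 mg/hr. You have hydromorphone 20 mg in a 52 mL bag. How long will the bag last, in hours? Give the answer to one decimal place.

15.4 hours

Concentration = 20 mg ÷ 52 mL = 0.3846154 mg/mL
Rate = 1.3 mg/hr ÷ 0.3846154 mg/mL = 3.38 mL/hr
Duration = 52 mL ÷ 3.38 mL/hr = 15.38462 hr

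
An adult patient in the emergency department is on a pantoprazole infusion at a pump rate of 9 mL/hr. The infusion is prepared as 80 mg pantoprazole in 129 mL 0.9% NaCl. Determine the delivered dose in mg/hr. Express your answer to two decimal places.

Concentration = 80 mg ÷ 129 mL = 0.620155 mg/mL
Drug rate = 9 mL/hr × 0.620155 mg/mL = 5.581395 mg/hr

5.58 mg/hr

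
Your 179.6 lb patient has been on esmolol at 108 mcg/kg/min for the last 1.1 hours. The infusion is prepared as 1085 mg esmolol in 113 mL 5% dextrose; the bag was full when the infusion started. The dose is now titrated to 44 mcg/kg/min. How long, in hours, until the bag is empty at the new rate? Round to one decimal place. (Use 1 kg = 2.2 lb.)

Initial rate:
Weight = 179.6 lb ÷ 2.2 lb/kg = 81.63636 kg
Dose = 108 mcg/kg/min × 81.63636 kg = 8816.727 mcg/min
8816.727 mcg/min × 60 min/hr = 529003.6 mcg/hr
Concentration = 1085 mg ÷ 113 mL = 9.60177 mg/mL = 9601.77 mcg/mL
Rate = 529003.6 mcg/hr ÷ 9601.77 mcg/mL = 55.09439 mL/hr
Volume infused so far = 55.09439 mL/hr × 1.1 hr = 60.60383 mL
Volume remaining = 113 − 60.60383 = 52.39617 mL
New rate:
Dose = 44 mcg/kg/min × 81.63636 kg = 3592 mcg/min
3592 mcg/min × 60 min/hr = 215520 mcg/hr
Rate = 215520 mcg/hr ÷ 9601.77 mcg/mL = 22.44586 mL/hr
Time remaining = 52.39617 mL ÷ 22.44586 mL/hr = 2.334336 hr

2.3 hours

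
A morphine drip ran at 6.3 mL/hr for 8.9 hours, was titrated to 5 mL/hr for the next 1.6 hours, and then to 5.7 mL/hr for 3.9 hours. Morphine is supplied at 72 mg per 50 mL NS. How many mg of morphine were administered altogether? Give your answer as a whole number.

124 mg

Concentration = 72 mg ÷ 50 mL = 1.44 mg/mL
Stage 1: 6.3 mL/hr × 8.9 hr = 56.07 mL → 56.07 mL × 1.44 mg/mL = 80.7408 mg
Stage 2: 5 mL/hr × 1.6 hr = 8 mL → 8 mL × 1.44 mg/mL = 11.52 mg
Stage 3: 5.7 mL/hr × 3.9 hr = 22.23 mL → 22.23 mL × 1.44 mg/mL = 32.0112 mg
Total = 80.7408 + 11.52 + 32.0112 = 124.272 mg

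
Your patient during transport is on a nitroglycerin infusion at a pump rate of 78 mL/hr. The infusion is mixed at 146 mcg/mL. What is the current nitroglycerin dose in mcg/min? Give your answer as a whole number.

190 mcg/min

Drug rate = 78 mL/hr × 146 mcg/mL = 11388 mcg/hr
11388 mcg/hr ÷ 60 min/hr = 189.8 mcg/min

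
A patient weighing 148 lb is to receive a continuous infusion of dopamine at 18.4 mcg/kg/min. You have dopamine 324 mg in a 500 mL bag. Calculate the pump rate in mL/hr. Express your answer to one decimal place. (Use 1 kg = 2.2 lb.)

114.6 mL/hr

Weight = 148 lb ÷ 2.2 lb/kg = 67.27273 kg
Dose = 18.4 mcg/kg/min × 67.27273 kg = 1237.818 mcg/min
1237.818 mcg/min × 60 min/hr = 74269.09 mcg/hr
Concentration = 324 mg ÷ 500 mL = 0.648 mg/mL = 648 mcg/mL
Rate = 74269.09 mcg/hr ÷ 648 mcg/mL = 114.6128 mL/hr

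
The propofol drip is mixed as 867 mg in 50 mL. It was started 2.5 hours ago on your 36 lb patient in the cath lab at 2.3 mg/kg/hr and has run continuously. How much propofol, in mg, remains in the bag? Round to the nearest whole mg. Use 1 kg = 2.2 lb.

Weight = 36 lb ÷ 2.2 lb/kg = 16.36364 kg
Dose = 2.3 mg/kg/hr × 16.36364 kg = 37.63636 mg/hr
Concentration = 867 mg ÷ 50 mL = 17.34 mg/mL
Rate = 37.63636 mg/hr ÷ 17.34 mg/mL = 2.170494 mL/hr
Volume infused = 2.170494 mL/hr × 2.5 hr = 5.426235 mL
Volume remaining = 50 − 5.426235 = 44.57377 mL
Drug remaining = 44.57377 mL × 17.34 mg/mL = 772.9091 mg

773 mg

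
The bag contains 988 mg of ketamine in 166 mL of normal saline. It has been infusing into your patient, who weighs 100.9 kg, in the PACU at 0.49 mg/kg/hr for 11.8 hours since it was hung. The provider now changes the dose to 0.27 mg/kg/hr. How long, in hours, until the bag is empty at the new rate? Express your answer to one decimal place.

Initial rate:
Dose = 0.49 mg/kg/hr × 100.9 kg = 49.441 mg/hr
Concentration = 988 mg ÷ 166 mL = 5.951807 mg/mL
Rate = 49.441 mg/hr ÷ 5.951807 mg/mL = 8.306889 mL/hr
Volume infused so far = 8.306889 mL/hr × 11.8 hr = 98.02129 mL
Volume remaining = 166 − 98.02129 = 67.97871 mL
New rate:
Dose = 0.27 mg/kg/hr × 100.9 kg = 27.243 mg/hr
Rate = 27.243 mg/hr ÷ 5.951807 mg/mL = 4.577265 mL/hr
Time remaining = 67.97871 mL ÷ 4.577265 mL/hr = 14.85138 hr

14.9 hours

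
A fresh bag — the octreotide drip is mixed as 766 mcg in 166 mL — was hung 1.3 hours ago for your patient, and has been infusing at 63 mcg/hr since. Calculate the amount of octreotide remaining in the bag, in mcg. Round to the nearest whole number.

684 mcg

Concentration = 766 mcg ÷ 166 mL = 4.614458 mcg/mL
Rate = 63 mcg/hr ÷ 4.614458 mcg/mL = 13.65274 mL/hr
Volume infused = 13.65274 mL/hr × 1.3 hr = 17.74856 mL
Volume remaining = 166 − 17.74856 = 148.2514 mL
Drug remaining = 148.2514 mL × 4.614458 mcg/mL = 684.1 mcg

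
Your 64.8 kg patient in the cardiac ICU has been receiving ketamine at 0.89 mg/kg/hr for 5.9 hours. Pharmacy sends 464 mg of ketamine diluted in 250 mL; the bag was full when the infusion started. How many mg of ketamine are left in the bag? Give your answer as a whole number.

Dose = 0.89 mg/kg/hr × 64.8 kg = 57.672 mg/hr
Concentration = 464 mg ÷ 250 mL = 1.856 mg/mL
Rate = 57.672 mg/hr ÷ 1.856 mg/mL = 31.07328 mL/hr
Volume infused = 31.07328 mL/hr × 5.9 hr = 183.3323 mL
Volume remaining = 250 − 183.3323 = 66.66767 mL
Drug remaining = 66.66767 mL × 1.856 mg/mL = 123.7352 mg

124 mg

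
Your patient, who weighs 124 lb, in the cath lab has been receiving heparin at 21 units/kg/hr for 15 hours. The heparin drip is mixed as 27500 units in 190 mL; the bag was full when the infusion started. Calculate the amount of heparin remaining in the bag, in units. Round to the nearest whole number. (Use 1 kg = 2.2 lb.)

9745 units

Weight = 124 lb ÷ 2.2 lb/kg = 56.36364 kg
Dose = 21 units/kg/hr × 56.36364 kg = 1183.636 units/hr
Concentration = 27500 units ÷ 190 mL = 144.7368 units/mL
Rate = 1183.636 units/hr ÷ 144.7368 units/mL = 8.177851 mL/hr
Volume infused = 8.177851 mL/hr × 15 hr = 122.6678 mL
Volume remaining = 190 − 122.6678 = 67.33223 mL
Drug remaining = 67.33223 mL × 144.7368 units/mL = 9745.455 units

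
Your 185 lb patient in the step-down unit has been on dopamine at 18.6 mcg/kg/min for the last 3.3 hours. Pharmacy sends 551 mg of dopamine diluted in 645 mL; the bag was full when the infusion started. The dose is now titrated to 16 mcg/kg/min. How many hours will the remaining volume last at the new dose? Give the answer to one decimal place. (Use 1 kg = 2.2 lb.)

Initial rate:
Weight = 185 lb ÷ 2.2 lb/kg = 84.09091 kg
Dose = 18.6 mcg/kg/min × 84.09091 kg = 1564.091 mcg/min
1564.091 mcg/min × 60 min/hr = 93845.45 mcg/hr
Concentration = 551 mg ÷ 645 mL = 0.8542636 mg/mL = 854.2636 mcg/mL
Rate = 93845.45 mcg/hr ÷ 854.2636 mcg/mL = 109.8554 mL/hr
Volume infused so far = 109.8554 mL/hr × 3.3 hr = 362.5228 mL
Volume remaining = 645 − 362.5228 = 282.4772 mL
New rate:
Dose = 16 mcg/kg/min × 84.09091 kg = 1345.455 mcg/min
1345.455 mcg/min × 60 min/hr = 80727.27 mcg/hr
Rate = 80727.27 mcg/hr ÷ 854.2636 mcg/mL = 94.49926 mL/hr
Time remaining = 282.4772 mL ÷ 94.49926 mL/hr = 2.9892 hr

3.0 hours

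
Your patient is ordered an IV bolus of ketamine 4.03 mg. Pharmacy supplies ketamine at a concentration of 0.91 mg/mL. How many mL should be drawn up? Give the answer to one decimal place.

4.4 mL

Volume = 4.03 mg ÷ 0.91 mg/mL = 4.428571 mL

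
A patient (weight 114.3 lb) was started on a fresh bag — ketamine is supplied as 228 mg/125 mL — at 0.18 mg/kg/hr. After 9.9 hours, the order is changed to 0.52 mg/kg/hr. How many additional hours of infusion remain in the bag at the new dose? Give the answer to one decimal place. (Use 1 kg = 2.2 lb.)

Initial rate:
Weight = 114.3 lb ÷ 2.2 lb/kg = 51.95455 kg
Dose = 0.18 mg/kg/hr × 51.95455 kg = 9.351818 mg/hr
Concentration = 228 mg ÷ 125 mL = 1.824 mg/mL
Rate = 9.351818 mg/hr ÷ 1.824 mg/mL = 5.127093 mL/hr
Volume infused so far = 5.127093 mL/hr × 9.9 hr = 50.75822 mL
Volume remaining = 125 − 50.75822 = 74.24178 mL
New rate:
Dose = 0.52 mg/kg/hr × 51.95455 kg = 27.01636 mg/hr
Rate = 27.01636 mg/hr ÷ 1.824 mg/mL = 14.8116 mL/hr
Time remaining = 74.24178 mL ÷ 14.8116 mL/hr = 5.012407 hr

5.0 hours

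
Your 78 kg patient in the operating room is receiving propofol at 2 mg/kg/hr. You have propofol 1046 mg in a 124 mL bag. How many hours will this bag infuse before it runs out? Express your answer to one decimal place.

6.7 hours

Dose = 2 mg/kg/hr × 78 kg = 156 mg/hr
Concentration = 1046 mg ÷ 124 mL = 8.435484 mg/mL
Rate = 156 mg/hr ÷ 8.435484 mg/mL = 18.49331 mL/hr
Duration = 124 mL ÷ 18.49331 mL/hr = 6.705128 hr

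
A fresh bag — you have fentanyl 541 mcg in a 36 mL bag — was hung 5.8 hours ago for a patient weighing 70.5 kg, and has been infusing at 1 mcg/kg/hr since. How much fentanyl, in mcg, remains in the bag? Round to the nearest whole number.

132 mcg

Dose = 1 mcg/kg/hr × 70.5 kg = 70.5 mcg/hr
Concentration = 541 mcg ÷ 36 mL = 15.02778 mcg/mL
Rate = 70.5 mcg/hr ÷ 15.02778 mcg/mL = 4.691312 mL/hr
Volume infused = 4.691312 mL/hr × 5.8 hr = 27.20961 mL
Volume remaining = 36 − 27.20961 = 8.790388 mL
Drug remaining = 8.790388 mL × 15.02778 mcg/mL = 132.1 mcg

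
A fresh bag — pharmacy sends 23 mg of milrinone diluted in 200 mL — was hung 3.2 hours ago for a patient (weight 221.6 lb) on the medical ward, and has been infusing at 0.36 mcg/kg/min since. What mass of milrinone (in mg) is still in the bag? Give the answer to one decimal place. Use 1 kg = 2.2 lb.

16.0 mg

Weight = 221.6 lb ÷ 2.2 lb/kg = 100.7273 kg
Dose = 0.36 mcg/kg/min × 100.7273 kg = 36.26182 mcg/min
36.26182 mcg/min × 60 min/hr = 2175.709 mcg/hr
Concentration = 23 mg ÷ 200 mL = 0.115 mg/mL = 115 mcg/mL
Rate = 2175.709 mcg/hr ÷ 115 mcg/mL = 18.91921 mL/hr
Volume infused = 18.91921 mL/hr × 3.2 hr = 60.54147 mL
Volume remaining = 200 − 60.54147 = 139.4585 mL
Drug remaining = 139.4585 mL × 115 mcg/mL = 16037.73 mcg = 16.03773 mg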